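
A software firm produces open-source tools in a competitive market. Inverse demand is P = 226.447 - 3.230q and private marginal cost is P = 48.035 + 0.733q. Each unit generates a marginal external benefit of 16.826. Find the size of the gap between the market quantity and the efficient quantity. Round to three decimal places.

Market equilibrium (private): 48.035 + 0.733q = 226.447 - 3.230q → q_m = 45.0194.
Social marginal cost = private MC − MEB = 31.209 + 0.733q.
Set SMC = demand: 31.209 + 0.733q = 226.447 - 3.230q → q* = 49.2652.
Gap = |45.0194 − 49.2652| = 4.2458.

4.246 units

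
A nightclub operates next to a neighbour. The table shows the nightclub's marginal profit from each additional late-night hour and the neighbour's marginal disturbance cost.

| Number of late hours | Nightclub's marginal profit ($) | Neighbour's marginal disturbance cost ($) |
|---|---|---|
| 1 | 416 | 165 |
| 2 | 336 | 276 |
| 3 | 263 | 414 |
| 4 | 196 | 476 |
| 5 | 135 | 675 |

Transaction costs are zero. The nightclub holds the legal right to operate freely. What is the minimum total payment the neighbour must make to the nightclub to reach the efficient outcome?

$594

Left alone the nightclub would choose level 5 (marginal profit stays positive).
Efficient level: k* = 2 (marginal profit ≥ marginal disturbance cost through 2).
The neighbour must at least cover the nightclub's forgone profit from cutting 5→2: 263 + 196 + 135 = 594.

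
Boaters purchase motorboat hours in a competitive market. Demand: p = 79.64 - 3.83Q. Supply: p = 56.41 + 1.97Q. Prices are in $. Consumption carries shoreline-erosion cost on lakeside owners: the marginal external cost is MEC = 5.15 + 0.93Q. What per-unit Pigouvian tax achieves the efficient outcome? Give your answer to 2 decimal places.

tax = $7.65 per unit

Social marginal benefit = demand − MEC = 74.49 - 4.76Q.
Set SMB = MC: 74.49 - 4.76Q = 56.41 + 1.97Q → Q* = 2.6865.
The Pigouvian tax equals MEC at Q*: 5.15 + 0.93×2.6865 = 7.6484.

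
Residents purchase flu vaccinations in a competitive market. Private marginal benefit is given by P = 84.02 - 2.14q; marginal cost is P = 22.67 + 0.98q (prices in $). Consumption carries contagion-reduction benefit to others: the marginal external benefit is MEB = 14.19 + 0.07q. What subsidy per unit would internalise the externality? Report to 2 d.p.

subsidy = $15.92 per unit

Social marginal benefit = demand + MEB = 98.21 - 2.07q.
Set SMB = MC: 98.21 - 2.07q = 22.67 + 0.98q → q* = 24.7672.
The Pigouvian subsidy equals MEB at q*: 14.19 + 0.07×24.7672 = 15.9237.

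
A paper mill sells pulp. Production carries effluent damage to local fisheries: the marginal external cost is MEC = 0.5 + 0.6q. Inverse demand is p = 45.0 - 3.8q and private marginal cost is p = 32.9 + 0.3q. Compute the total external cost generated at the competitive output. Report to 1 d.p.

4.1

Market equilibrium (private): 32.9 + 0.3q = 45.0 - 3.8q → q_m = 2.9512.
Total external cost = ∫₀^{q_m} (0.5 + 0.6q) dq = 0.5×2.9512 + ½×0.6×2.9512² = 4.0885.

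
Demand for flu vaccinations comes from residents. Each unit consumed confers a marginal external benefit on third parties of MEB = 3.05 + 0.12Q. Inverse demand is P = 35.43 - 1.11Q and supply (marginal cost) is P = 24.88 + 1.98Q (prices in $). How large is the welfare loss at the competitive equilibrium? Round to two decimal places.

DWL = $2.02

Market equilibrium (private): 24.88 + 1.98Q = 35.43 - 1.11Q → Q_m = 3.4142.
Social marginal benefit = demand + MEB = 38.48 - 0.99Q.
Set SMB = MC: 38.48 - 0.99Q = 24.88 + 1.98Q → Q* = 4.5791.
Between Q* and Q_m the wedge SMB − MC runs linearly from 0 to MEB(Q_m), so the loss is a triangle.
DWL = ½ × 1.1649 × 3.4597 = 2.0151.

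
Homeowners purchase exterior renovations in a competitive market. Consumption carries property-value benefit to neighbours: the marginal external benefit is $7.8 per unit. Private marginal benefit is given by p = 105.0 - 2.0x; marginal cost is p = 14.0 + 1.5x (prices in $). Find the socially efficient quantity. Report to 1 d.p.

x* = 28.2

Social marginal benefit = demand + MEB = 112.8 - 2.0x.
Set SMB = MC: 112.8 - 2.0x = 14.0 + 1.5x → x* = 28.2286.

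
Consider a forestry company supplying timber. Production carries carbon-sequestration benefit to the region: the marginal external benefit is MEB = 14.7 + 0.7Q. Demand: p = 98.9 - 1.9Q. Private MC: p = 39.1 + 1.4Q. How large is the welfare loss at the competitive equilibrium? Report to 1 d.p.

DWL = 144.2

Market equilibrium (private): 39.1 + 1.4Q = 98.9 - 1.9Q → Q_m = 18.1212.
Social marginal cost = private MC − MEB = 24.4 + 0.7Q.
Set SMC = demand: 24.4 + 0.7Q = 98.9 - 1.9Q → Q* = 28.6538.
Height of the DWL triangle at Q_m is demand(Q_m) − SMC(Q_m) = MEB(Q_m) = 27.3848.
DWL = ½ × 10.5326 × 27.3848 = 144.2166.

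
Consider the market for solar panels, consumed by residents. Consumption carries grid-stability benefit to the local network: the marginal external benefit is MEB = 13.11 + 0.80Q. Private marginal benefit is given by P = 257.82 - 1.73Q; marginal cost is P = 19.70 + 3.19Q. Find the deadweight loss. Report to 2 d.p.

DWL = 326.00

Market equilibrium (private): 19.70 + 3.19Q = 257.82 - 1.73Q → Q_m = 48.3984.
Social marginal benefit = demand + MEB = 270.93 - 0.93Q.
Set SMB = MC: 270.93 - 0.93Q = 19.70 + 3.19Q → Q* = 60.9782.
Height of the DWL triangle at Q_m is SMB(Q_m) − MC(Q_m) = MEB(Q_m) = 51.8287.
DWL = ½ × 12.5798 × 51.8287 = 325.9973.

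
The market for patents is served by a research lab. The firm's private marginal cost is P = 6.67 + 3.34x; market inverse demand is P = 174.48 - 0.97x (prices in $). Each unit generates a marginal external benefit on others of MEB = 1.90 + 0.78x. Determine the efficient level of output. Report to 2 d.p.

x* = 48.08

Social marginal cost = private MC − MEB = 4.77 + 2.56x.
Set SMC = demand: 4.77 + 2.56x = 174.48 - 0.97x → x* = 48.0765.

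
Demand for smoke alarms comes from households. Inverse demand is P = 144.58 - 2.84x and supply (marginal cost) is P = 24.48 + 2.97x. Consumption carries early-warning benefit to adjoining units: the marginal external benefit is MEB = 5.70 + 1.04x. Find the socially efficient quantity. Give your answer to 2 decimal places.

Social marginal benefit = demand + MEB = 150.28 - 1.80x.
Set SMB = MC: 150.28 - 1.80x = 24.48 + 2.97x → x* = 26.3732.

x* = 26.37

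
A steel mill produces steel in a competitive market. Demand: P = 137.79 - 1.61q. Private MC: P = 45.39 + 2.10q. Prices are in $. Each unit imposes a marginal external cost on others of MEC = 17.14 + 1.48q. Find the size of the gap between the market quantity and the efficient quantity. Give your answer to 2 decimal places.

Market equilibrium (private): 45.39 + 2.10q = 137.79 - 1.61q → q_m = 24.9057.
Social marginal cost = private MC + MEC = 62.53 + 3.58q.
Set SMC = demand: 62.53 + 3.58q = 137.79 - 1.61q → q* = 14.5010.
Gap = |24.9057 − 14.5010| = 10.4047.

10.40 units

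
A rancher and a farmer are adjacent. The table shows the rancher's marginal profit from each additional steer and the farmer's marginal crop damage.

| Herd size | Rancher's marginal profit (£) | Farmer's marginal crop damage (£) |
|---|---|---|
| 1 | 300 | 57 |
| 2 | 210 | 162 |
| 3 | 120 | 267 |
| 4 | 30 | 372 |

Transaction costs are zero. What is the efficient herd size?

Bargaining reaches the level where marginal profit last exceeds marginal crop damage.
That holds through level 2 (210 ≥ 162) but not at 3 (120 < 267).

2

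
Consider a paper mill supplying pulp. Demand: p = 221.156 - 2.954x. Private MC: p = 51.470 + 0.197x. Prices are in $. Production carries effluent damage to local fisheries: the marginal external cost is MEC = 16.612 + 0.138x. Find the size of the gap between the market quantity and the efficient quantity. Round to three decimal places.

7.310 units

Market equilibrium (private): 51.470 + 0.197x = 221.156 - 2.954x → x_m = 53.8515.
Social marginal cost = private MC + MEC = 68.082 + 0.335x.
Set SMC = demand: 68.082 + 0.335x = 221.156 - 2.954x → x* = 46.5412.
Gap = |53.8515 − 46.5412| = 7.3103.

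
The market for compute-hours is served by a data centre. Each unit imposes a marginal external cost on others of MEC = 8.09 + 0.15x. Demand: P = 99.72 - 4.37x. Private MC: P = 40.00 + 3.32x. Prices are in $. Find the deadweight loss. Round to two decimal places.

DWL = $5.46

Market equilibrium (private): 40.00 + 3.32x = 99.72 - 4.37x → x_m = 7.7659.
Social marginal cost = private MC + MEC = 48.09 + 3.47x.
Set SMC = demand: 48.09 + 3.47x = 99.72 - 4.37x → x* = 6.5855.
The welfare-loss triangle has base |x_m − x*| and height MEC(x_m) (the vertical gap between SMC and demand is zero at x* and MEC at x_m).
DWL = ½ × 1.1804 × 9.2549 = 5.4622.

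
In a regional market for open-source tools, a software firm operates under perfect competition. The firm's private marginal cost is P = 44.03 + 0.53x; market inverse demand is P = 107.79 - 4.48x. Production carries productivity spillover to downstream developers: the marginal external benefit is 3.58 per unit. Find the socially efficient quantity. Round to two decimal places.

x* = 13.44

Social marginal cost = private MC − MEB = 40.45 + 0.53x.
Set SMC = demand: 40.45 + 0.53x = 107.79 - 4.48x → x* = 13.4411.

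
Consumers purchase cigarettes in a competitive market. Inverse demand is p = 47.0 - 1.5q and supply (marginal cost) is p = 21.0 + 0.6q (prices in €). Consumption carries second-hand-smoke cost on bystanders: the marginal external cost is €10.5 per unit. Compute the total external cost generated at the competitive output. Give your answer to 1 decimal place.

€130.0

Market equilibrium (private): 21.0 + 0.6q = 47.0 - 1.5q → q_m = 12.3810.
Total external cost = MEC × q_m = 10.5 × 12.3810 = 130.0005.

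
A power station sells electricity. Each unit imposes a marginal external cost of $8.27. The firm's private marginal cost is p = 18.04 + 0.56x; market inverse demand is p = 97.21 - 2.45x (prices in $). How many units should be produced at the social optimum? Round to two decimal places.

x* = 23.55

Social marginal cost = private MC + MEC = 26.31 + 0.56x.
Set SMC = demand: 26.31 + 0.56x = 97.21 - 2.45x → x* = 23.5548.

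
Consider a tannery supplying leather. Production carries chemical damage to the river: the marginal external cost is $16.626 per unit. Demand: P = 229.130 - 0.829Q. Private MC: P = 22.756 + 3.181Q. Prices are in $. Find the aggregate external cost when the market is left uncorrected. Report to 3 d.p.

Market equilibrium (private): 22.756 + 3.181Q = 229.130 - 0.829Q → Q_m = 51.4648.
Total external cost = MEC × Q_m = 16.626 × 51.4648 = 855.6538.

$855.654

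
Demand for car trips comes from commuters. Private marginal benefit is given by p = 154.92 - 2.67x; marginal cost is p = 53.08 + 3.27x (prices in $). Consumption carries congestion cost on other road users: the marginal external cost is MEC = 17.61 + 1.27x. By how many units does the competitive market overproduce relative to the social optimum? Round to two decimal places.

Market equilibrium (private): 53.08 + 3.27x = 154.92 - 2.67x → x_m = 17.1448.
Social marginal benefit = demand − MEC = 137.31 - 3.94x.
Set SMB = MC: 137.31 - 3.94x = 53.08 + 3.27x → x* = 11.6824.
Gap = |17.1448 − 11.6824| = 5.4624.

5.46 units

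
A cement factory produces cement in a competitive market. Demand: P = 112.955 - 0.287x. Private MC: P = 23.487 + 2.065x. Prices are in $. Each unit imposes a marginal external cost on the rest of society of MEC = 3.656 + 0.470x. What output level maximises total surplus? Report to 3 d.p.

x* = 30.408

Social marginal cost = private MC + MEC = 27.143 + 2.535x.
Set SMC = demand: 27.143 + 2.535x = 112.955 - 0.287x → x* = 30.4082.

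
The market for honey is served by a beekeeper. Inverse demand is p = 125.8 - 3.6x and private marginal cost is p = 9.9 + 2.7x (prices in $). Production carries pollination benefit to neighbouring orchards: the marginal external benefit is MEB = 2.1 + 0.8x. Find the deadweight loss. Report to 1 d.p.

DWL = $25.7

Market equilibrium (private): 9.9 + 2.7x = 125.8 - 3.6x → x_m = 18.3968.
Social marginal cost = private MC − MEB = 7.8 + 1.9x.
Set SMC = demand: 7.8 + 1.9x = 125.8 - 3.6x → x* = 21.4545.
The loss is the area between SMC and demand from x* to x_m; with linear curves that's a triangle of height MEB(x_m).
DWL = ½ × 3.0577 × 16.8175 = 25.7114.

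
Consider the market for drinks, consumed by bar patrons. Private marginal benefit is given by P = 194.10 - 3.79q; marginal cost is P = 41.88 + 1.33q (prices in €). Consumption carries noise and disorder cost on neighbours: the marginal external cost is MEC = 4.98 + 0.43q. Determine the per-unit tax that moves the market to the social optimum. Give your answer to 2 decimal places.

Social marginal benefit = demand − MEC = 189.12 - 4.22q.
Set SMB = MC: 189.12 - 4.22q = 41.88 + 1.33q → q* = 26.5297.
The Pigouvian tax equals MEC at q*: 4.98 + 0.43×26.5297 = 16.3878.

tax = €16.39 per unit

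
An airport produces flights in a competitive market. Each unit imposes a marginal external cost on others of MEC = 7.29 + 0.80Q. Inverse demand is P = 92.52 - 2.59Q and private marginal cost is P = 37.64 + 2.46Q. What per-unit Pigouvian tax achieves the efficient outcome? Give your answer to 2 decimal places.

tax = 13.80 per unit

Social marginal cost = private MC + MEC = 44.93 + 3.26Q.
Set SMC = demand: 44.93 + 3.26Q = 92.52 - 2.59Q → Q* = 8.1350.
The Pigouvian tax equals MEC at Q*: 7.29 + 0.80×8.1350 = 13.7980.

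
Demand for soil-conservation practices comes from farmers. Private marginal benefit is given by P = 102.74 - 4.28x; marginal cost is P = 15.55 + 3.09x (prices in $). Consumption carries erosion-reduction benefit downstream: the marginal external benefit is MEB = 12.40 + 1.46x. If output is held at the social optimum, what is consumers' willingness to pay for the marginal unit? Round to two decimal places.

P = $30.62

Social marginal benefit = demand + MEB = 115.14 - 2.82x.
Set SMB = MC: 115.14 - 2.82x = 15.55 + 3.09x → x* = 16.8511.
Consumer price on the demand curve at x*: 102.74 − 4.28×16.8511 = 30.6173.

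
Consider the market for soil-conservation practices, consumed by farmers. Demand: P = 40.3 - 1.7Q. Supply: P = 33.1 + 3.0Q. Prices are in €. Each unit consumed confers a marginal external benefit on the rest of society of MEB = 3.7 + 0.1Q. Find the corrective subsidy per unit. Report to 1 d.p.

Social marginal benefit = demand + MEB = 44.0 - 1.6Q.
Set SMB = MC: 44.0 - 1.6Q = 33.1 + 3.0Q → Q* = 2.3696.
The Pigouvian subsidy equals MEB at Q*: 3.7 + 0.1×2.3696 = 3.9370.

subsidy = €3.9 per unit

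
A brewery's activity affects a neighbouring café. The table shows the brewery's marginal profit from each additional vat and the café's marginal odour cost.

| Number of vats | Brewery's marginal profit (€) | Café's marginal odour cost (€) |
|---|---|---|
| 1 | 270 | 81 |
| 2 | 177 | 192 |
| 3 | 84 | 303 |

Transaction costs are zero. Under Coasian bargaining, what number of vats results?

Bargaining reaches the level where marginal profit last exceeds marginal odour cost.
That holds through level 1 (270 ≥ 81) but not at 2 (177 < 192).

1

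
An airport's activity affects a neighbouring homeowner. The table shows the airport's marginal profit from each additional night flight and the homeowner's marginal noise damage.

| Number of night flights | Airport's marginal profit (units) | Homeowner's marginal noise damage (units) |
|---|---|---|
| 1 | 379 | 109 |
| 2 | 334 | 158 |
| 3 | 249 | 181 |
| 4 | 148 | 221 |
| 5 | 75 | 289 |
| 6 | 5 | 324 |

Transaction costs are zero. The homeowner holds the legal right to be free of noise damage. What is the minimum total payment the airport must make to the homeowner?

Efficient level: marginal profit ≥ marginal noise damage through level 3, so k* = 3.
With the homeowner holding the right, the airport must at least compensate total damage at k*: 109 + 158 + 181 = 448.

448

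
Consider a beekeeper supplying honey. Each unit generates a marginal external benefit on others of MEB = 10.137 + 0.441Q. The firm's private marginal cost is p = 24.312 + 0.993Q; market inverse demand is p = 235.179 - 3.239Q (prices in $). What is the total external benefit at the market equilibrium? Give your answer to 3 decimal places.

$1052.532

Market equilibrium (private): 24.312 + 0.993Q = 235.179 - 3.239Q → Q_m = 49.8268.
Total external benefit = ∫₀^{Q_m} (10.137 + 0.441Q) dQ = 10.137×49.8268 + ½×0.441×49.8268² = 1052.5318.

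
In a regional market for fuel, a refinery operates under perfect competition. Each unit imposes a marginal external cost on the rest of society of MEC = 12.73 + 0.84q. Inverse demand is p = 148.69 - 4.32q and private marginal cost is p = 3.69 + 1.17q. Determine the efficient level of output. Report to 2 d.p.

q* = 20.90

Social marginal cost = private MC + MEC = 16.42 + 2.01q.
Set SMC = demand: 16.42 + 2.01q = 148.69 - 4.32q → q* = 20.8957.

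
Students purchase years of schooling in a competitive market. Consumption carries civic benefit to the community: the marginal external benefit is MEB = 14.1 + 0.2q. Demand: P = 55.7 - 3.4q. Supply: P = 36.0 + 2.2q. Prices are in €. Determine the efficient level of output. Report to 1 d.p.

Social marginal benefit = demand + MEB = 69.8 - 3.2q.
Set SMB = MC: 69.8 - 3.2q = 36.0 + 2.2q → q* = 6.2593.

q* = 6.3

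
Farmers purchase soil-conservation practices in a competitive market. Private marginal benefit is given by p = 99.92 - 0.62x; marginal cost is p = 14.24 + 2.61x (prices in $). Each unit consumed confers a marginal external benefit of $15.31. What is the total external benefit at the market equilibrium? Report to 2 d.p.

Market equilibrium (private): 14.24 + 2.61x = 99.92 - 0.62x → x_m = 26.5263.
Total external benefit = MEB × x_m = 15.31 × 26.5263 = 406.1177.

$406.12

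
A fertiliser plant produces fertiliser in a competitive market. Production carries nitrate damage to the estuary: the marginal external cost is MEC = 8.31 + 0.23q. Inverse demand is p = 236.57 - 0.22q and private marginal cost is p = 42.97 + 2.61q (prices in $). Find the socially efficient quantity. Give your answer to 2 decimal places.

q* = 60.55

Social marginal cost = private MC + MEC = 51.28 + 2.84q.
Set SMC = demand: 51.28 + 2.84q = 236.57 - 0.22q → q* = 60.5523.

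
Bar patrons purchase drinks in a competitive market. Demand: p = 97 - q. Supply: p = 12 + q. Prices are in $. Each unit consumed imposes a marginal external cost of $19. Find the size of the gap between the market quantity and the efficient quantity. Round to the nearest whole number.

Market equilibrium (private): 12 + q = 97 - q → q_m = 42.5000.
Social marginal benefit = demand − MEC = 78 - q.
Set SMB = MC: 78 - q = 12 + q → q* = 33.0000.
Gap = |42.5000 − 33.0000| = 9.5000.

10 units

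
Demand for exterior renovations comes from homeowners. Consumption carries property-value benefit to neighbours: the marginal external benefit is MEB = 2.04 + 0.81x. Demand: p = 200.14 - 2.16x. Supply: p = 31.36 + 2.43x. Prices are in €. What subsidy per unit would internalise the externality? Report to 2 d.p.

subsidy = €38.64 per unit

Social marginal benefit = demand + MEB = 202.18 - 1.35x.
Set SMB = MC: 202.18 - 1.35x = 31.36 + 2.43x → x* = 45.1905.
The Pigouvian subsidy equals MEB at x*: 2.04 + 0.81×45.1905 = 38.6443.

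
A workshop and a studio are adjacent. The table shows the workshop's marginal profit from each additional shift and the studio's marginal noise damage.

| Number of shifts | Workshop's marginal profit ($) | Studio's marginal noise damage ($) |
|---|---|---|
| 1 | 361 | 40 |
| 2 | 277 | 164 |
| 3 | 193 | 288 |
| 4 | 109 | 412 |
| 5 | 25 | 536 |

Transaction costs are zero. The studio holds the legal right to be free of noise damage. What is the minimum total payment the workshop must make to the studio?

$204

Efficient level: marginal profit ≥ marginal noise damage through level 2, so k* = 2.
With the studio holding the right, the workshop must at least compensate total damage at k*: 40 + 164 = 204.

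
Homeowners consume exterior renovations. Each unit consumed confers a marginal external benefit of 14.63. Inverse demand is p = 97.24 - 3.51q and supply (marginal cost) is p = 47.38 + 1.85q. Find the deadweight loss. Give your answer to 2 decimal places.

Market equilibrium (private): 47.38 + 1.85q = 97.24 - 3.51q → q_m = 9.3022.
Social marginal benefit = demand + MEB = 111.87 - 3.51q.
Set SMB = MC: 111.87 - 3.51q = 47.38 + 1.85q → q* = 12.0317.
The welfare-loss triangle has base |q_m − q*| and height MEB(q_m) (the vertical gap between SMB and MC is zero at q* and MEB at q_m).
DWL = ½ × 2.7295 × 14.6300 = 19.9663.

DWL = 19.97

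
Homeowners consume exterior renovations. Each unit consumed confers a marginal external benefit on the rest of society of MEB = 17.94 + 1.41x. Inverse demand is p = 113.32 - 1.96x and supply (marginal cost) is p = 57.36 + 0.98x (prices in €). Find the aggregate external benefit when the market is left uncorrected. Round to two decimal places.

€596.89

Market equilibrium (private): 57.36 + 0.98x = 113.32 - 1.96x → x_m = 19.0340.
Total external benefit = ∫₀^{x_m} (17.94 + 1.41x) dx = 17.94×19.0340 + ½×1.41×19.0340² = 596.8866.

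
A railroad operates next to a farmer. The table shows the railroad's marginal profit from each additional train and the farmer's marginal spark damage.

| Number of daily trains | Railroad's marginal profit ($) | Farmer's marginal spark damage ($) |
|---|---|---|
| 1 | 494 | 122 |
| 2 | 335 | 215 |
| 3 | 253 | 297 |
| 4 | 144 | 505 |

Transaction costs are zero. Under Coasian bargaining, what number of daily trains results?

Bargaining reaches the level where marginal profit last exceeds marginal spark damage.
That holds through level 2 (335 ≥ 215) but not at 3 (253 < 297).

2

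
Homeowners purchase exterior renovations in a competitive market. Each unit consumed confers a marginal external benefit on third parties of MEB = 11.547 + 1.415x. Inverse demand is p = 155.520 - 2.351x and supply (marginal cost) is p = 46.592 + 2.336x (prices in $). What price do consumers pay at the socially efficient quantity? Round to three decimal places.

Social marginal benefit = demand + MEB = 167.067 - 0.936x.
Set SMB = MC: 167.067 - 0.936x = 46.592 + 2.336x → x* = 36.8200.
Consumer price on the demand curve at x*: 155.520 − 2.351×36.8200 = 68.9562.

P = $68.956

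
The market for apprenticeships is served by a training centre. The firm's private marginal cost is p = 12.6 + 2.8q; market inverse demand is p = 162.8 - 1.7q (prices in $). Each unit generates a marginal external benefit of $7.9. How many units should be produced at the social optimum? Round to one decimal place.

Social marginal cost = private MC − MEB = 4.7 + 2.8q.
Set SMC = demand: 4.7 + 2.8q = 162.8 - 1.7q → q* = 35.1333.

q* = 35.1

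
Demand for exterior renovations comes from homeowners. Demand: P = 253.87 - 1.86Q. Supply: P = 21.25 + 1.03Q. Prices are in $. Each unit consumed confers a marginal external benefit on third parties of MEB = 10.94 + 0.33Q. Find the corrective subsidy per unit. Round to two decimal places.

subsidy = $42.34 per unit

Social marginal benefit = demand + MEB = 264.81 - 1.53Q.
Set SMB = MC: 264.81 - 1.53Q = 21.25 + 1.03Q → Q* = 95.1406.
The Pigouvian subsidy equals MEB at Q*: 10.94 + 0.33×95.1406 = 42.3364.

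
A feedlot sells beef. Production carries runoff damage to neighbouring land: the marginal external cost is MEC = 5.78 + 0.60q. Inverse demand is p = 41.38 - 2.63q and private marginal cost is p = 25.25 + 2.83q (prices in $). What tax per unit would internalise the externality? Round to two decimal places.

Social marginal cost = private MC + MEC = 31.03 + 3.43q.
Set SMC = demand: 31.03 + 3.43q = 41.38 - 2.63q → q* = 1.7079.
The Pigouvian tax equals MEC at q*: 5.78 + 0.60×1.7079 = 6.8047.

tax = $6.80 per unit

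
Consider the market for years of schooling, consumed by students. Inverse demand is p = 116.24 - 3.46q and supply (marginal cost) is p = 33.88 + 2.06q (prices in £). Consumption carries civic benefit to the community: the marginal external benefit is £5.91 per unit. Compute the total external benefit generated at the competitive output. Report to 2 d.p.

Market equilibrium (private): 33.88 + 2.06q = 116.24 - 3.46q → q_m = 14.9203.
Total external benefit = MEB × q_m = 5.91 × 14.9203 = 88.1790.

£88.18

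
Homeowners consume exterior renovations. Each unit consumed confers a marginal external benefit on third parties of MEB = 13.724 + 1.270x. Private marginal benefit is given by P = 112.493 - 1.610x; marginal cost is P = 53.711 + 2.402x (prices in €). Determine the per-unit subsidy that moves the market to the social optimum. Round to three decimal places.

Social marginal benefit = demand + MEB = 126.217 - 0.340x.
Set SMB = MC: 126.217 - 0.340x = 53.711 + 2.402x → x* = 26.4427.
The Pigouvian subsidy equals MEB at x*: 13.724 + 1.270×26.4427 = 47.3062.

subsidy = €47.306 per unit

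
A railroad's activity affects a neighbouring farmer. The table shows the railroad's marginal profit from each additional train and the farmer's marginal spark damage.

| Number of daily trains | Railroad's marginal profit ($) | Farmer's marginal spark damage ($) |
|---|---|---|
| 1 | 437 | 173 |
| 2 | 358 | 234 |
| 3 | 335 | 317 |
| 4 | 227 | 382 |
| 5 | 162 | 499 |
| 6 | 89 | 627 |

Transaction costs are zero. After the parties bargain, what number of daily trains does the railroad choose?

3

Bargaining reaches the level where marginal profit last exceeds marginal spark damage.
That holds through level 3 (335 ≥ 317) but not at 4 (227 < 382).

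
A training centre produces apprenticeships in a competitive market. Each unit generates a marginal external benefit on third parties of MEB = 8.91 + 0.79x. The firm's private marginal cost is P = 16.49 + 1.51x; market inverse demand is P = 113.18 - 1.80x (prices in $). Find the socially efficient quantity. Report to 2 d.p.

x* = 41.90

Social marginal cost = private MC − MEB = 7.58 + 0.72x.
Set SMC = demand: 7.58 + 0.72x = 113.18 - 1.80x → x* = 41.9048.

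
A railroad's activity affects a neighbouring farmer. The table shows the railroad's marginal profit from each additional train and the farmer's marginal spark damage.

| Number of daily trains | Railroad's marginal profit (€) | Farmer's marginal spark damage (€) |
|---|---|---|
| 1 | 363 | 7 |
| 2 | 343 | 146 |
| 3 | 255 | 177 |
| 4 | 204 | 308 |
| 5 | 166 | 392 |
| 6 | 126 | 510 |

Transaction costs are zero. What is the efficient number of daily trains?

Bargaining reaches the level where marginal profit last exceeds marginal spark damage.
That holds through level 3 (255 ≥ 177) but not at 4 (204 < 308).

3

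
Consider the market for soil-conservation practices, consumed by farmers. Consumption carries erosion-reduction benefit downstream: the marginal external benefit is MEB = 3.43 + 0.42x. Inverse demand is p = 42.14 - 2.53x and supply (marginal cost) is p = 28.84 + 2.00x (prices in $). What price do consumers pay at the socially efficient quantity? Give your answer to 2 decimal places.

Social marginal benefit = demand + MEB = 45.57 - 2.11x.
Set SMB = MC: 45.57 - 2.11x = 28.84 + 2.00x → x* = 4.0706.
Consumer price on the demand curve at x*: 42.14 − 2.53×4.0706 = 31.8414.

P = $31.84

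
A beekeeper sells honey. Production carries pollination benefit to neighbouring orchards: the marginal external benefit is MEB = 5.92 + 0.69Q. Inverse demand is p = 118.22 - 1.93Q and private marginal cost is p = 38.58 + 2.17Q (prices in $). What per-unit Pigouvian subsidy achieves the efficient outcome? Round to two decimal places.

subsidy = $23.23 per unit

Social marginal cost = private MC − MEB = 32.66 + 1.48Q.
Set SMC = demand: 32.66 + 1.48Q = 118.22 - 1.93Q → Q* = 25.0909.
The Pigouvian subsidy equals MEB at Q*: 5.92 + 0.69×25.0909 = 23.2327.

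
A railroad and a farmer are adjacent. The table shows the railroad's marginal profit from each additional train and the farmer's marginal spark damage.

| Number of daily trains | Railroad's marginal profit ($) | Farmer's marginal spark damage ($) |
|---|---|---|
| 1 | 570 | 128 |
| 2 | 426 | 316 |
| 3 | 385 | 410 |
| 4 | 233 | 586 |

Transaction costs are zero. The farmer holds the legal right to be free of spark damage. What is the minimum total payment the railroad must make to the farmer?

$444

Efficient level: marginal profit ≥ marginal spark damage through level 2, so k* = 2.
With the farmer holding the right, the railroad must at least compensate total damage at k*: 128 + 316 = 444.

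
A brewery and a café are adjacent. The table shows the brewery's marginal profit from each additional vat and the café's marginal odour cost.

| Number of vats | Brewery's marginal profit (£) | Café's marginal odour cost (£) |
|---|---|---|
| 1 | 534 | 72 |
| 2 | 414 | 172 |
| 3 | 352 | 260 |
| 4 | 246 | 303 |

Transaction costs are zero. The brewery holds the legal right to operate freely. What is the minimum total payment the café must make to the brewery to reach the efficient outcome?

Left alone the brewery would choose level 4 (marginal profit stays positive).
Efficient level: k* = 3 (marginal profit ≥ marginal odour cost through 3).
The café must at least cover the brewery's forgone profit from cutting 4→3: 246 = 246.

£246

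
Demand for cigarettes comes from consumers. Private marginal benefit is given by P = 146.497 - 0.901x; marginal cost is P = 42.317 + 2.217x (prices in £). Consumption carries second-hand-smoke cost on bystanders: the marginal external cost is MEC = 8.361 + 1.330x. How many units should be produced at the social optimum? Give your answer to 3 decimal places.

Social marginal benefit = demand − MEC = 138.136 - 2.231x.
Set SMB = MC: 138.136 - 2.231x = 42.317 + 2.217x → x* = 21.5420.

x* = 21.542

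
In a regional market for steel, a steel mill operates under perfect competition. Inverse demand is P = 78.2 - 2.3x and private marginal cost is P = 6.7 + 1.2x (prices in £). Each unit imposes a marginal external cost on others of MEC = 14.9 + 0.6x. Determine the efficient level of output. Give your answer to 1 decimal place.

x* = 13.8

Social marginal cost = private MC + MEC = 21.6 + 1.8x.
Set SMC = demand: 21.6 + 1.8x = 78.2 - 2.3x → x* = 13.8049.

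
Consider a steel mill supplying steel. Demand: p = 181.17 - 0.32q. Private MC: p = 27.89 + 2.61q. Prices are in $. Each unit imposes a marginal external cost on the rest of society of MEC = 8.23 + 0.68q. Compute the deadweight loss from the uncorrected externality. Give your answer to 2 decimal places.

DWL = $265.75

Market equilibrium (private): 27.89 + 2.61q = 181.17 - 0.32q → q_m = 52.3140.
Social marginal cost = private MC + MEC = 36.12 + 3.29q.
Set SMC = demand: 36.12 + 3.29q = 181.17 - 0.32q → q* = 40.1801.
Height of the DWL triangle at q_m is SMC(q_m) − demand(q_m) = MEC(q_m) = 43.8035.
DWL = ½ × 12.1339 × 43.8035 = 265.7536.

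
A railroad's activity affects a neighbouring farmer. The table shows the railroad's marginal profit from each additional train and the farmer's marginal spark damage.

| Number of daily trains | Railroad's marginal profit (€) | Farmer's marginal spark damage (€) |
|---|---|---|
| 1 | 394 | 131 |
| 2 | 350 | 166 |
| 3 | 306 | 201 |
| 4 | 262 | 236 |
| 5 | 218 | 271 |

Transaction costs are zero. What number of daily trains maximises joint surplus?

Bargaining reaches the level where marginal profit last exceeds marginal spark damage.
That holds through level 4 (262 ≥ 236) but not at 5 (218 < 271).

4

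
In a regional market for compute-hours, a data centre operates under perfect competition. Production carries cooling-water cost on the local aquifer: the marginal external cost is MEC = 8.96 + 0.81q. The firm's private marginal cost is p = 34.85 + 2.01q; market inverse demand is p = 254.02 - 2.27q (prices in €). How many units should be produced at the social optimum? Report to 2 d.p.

q* = 41.30

Social marginal cost = private MC + MEC = 43.81 + 2.82q.
Set SMC = demand: 43.81 + 2.82q = 254.02 - 2.27q → q* = 41.2986.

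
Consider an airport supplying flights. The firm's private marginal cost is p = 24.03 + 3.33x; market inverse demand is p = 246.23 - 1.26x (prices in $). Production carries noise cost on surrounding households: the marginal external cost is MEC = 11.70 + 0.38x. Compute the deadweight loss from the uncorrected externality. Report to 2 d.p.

DWL = $91.12

Market equilibrium (private): 24.03 + 3.33x = 246.23 - 1.26x → x_m = 48.4096.
Social marginal cost = private MC + MEC = 35.73 + 3.71x.
Set SMC = demand: 35.73 + 3.71x = 246.23 - 1.26x → x* = 42.3541.
Between x* and x_m the wedge SMC − demand runs linearly from 0 to MEC(x_m), so the loss is a triangle.
DWL = ½ × 6.0555 × 30.0956 = 91.1220.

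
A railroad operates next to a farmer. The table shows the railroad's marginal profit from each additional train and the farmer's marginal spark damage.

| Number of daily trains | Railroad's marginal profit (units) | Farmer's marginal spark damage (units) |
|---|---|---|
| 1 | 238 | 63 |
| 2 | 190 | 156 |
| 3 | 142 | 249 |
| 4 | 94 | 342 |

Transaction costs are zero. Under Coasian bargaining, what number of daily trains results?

Bargaining reaches the level where marginal profit last exceeds marginal spark damage.
That holds through level 2 (190 ≥ 156) but not at 3 (142 < 249).

2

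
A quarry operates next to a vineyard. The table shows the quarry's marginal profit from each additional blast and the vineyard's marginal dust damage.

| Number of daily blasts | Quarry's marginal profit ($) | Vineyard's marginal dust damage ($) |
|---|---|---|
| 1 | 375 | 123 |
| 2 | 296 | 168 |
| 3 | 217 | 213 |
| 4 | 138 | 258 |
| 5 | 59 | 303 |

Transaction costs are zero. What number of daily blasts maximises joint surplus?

3

Bargaining reaches the level where marginal profit last exceeds marginal dust damage.
That holds through level 3 (217 ≥ 213) but not at 4 (138 < 258).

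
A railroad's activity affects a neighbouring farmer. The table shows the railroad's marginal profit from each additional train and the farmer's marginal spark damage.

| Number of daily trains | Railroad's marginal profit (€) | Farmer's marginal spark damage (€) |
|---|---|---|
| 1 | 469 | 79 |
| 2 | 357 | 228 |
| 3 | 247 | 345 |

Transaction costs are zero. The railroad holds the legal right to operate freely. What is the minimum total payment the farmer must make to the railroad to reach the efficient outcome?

€247

Left alone the railroad would choose level 3 (marginal profit stays positive).
Efficient level: k* = 2 (marginal profit ≥ marginal spark damage through 2).
The farmer must at least cover the railroad's forgone profit from cutting 3→2: 247 = 247.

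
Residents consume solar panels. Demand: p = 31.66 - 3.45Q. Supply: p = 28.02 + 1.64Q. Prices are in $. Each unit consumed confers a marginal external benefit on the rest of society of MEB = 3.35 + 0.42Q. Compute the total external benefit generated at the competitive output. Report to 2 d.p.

$2.50

Market equilibrium (private): 28.02 + 1.64Q = 31.66 - 3.45Q → Q_m = 0.7151.
Total external benefit = ∫₀^{Q_m} (3.35 + 0.42Q) dQ = 3.35×0.7151 + ½×0.42×0.7151² = 2.5030.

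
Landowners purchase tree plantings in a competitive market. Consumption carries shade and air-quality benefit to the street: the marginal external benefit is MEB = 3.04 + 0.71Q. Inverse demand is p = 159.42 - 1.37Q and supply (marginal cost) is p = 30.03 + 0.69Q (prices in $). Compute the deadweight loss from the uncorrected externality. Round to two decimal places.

DWL = $840.43

Market equilibrium (private): 30.03 + 0.69Q = 159.42 - 1.37Q → Q_m = 62.8107.
Social marginal benefit = demand + MEB = 162.46 - 0.66Q.
Set SMB = MC: 162.46 - 0.66Q = 30.03 + 0.69Q → Q* = 98.0963.
The welfare-loss triangle has base |Q_m − Q*| and height MEB(Q_m) (the vertical gap between SMB and MC is zero at Q* and MEB at Q_m).
DWL = ½ × 35.2856 × 47.6356 = 840.4254.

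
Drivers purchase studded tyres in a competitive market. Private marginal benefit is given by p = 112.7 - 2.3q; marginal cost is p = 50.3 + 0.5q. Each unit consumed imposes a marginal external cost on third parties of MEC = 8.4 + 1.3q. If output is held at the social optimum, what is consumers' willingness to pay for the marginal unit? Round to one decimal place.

Social marginal benefit = demand − MEC = 104.3 - 3.6q.
Set SMB = MC: 104.3 - 3.6q = 50.3 + 0.5q → q* = 13.1707.
Consumer price on the demand curve at q*: 112.7 − 2.3×13.1707 = 82.4074.

P = 82.4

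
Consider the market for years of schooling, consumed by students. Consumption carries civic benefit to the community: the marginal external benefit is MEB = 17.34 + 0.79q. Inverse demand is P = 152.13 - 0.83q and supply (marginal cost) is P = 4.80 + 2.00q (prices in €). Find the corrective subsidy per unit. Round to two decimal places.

subsidy = €81.11 per unit

Social marginal benefit = demand + MEB = 169.47 - 0.04q.
Set SMB = MC: 169.47 - 0.04q = 4.80 + 2.00q → q* = 80.7206.
The Pigouvian subsidy equals MEB at q*: 17.34 + 0.79×80.7206 = 81.1093.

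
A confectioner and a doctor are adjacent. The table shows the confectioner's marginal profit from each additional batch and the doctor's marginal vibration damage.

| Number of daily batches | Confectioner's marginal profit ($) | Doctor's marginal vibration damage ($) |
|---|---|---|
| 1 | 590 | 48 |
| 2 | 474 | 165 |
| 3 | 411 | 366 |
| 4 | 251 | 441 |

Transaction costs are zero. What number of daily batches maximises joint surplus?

Bargaining reaches the level where marginal profit last exceeds marginal vibration damage.
That holds through level 3 (411 ≥ 366) but not at 4 (251 < 441).

3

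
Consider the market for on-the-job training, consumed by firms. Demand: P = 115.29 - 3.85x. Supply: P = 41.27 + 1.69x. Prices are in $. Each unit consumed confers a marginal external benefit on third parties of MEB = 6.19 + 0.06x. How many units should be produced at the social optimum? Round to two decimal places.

Social marginal benefit = demand + MEB = 121.48 - 3.79x.
Set SMB = MC: 121.48 - 3.79x = 41.27 + 1.69x → x* = 14.6369.

x* = 14.64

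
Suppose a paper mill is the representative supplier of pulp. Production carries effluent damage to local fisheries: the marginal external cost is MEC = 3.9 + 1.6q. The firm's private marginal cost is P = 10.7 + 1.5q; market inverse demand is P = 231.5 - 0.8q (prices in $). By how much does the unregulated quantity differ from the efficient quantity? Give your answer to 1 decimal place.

40.4 units

Market equilibrium (private): 10.7 + 1.5q = 231.5 - 0.8q → q_m = 96.0000.
Social marginal cost = private MC + MEC = 14.6 + 3.1q.
Set SMC = demand: 14.6 + 3.1q = 231.5 - 0.8q → q* = 55.6154.
Gap = |96.0000 − 55.6154| = 40.3846.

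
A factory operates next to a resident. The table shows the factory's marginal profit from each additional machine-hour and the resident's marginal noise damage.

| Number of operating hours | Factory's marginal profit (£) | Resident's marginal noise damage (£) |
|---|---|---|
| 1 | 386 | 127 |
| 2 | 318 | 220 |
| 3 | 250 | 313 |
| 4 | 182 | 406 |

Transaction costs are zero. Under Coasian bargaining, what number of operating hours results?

Bargaining reaches the level where marginal profit last exceeds marginal noise damage.
That holds through level 2 (318 ≥ 220) but not at 3 (250 < 313).

2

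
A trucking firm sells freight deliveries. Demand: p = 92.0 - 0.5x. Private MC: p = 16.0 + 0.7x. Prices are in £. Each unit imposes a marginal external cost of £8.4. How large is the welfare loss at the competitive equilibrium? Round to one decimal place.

DWL = £29.4

Market equilibrium (private): 16.0 + 0.7x = 92.0 - 0.5x → x_m = 63.3333.
Social marginal cost = private MC + MEC = 24.4 + 0.7x.
Set SMC = demand: 24.4 + 0.7x = 92.0 - 0.5x → x* = 56.3333.
Height of the DWL triangle at x_m is SMC(x_m) − demand(x_m) = MEC(x_m) = 8.4000.
DWL = ½ × 7.0000 × 8.4000 = 29.4000.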